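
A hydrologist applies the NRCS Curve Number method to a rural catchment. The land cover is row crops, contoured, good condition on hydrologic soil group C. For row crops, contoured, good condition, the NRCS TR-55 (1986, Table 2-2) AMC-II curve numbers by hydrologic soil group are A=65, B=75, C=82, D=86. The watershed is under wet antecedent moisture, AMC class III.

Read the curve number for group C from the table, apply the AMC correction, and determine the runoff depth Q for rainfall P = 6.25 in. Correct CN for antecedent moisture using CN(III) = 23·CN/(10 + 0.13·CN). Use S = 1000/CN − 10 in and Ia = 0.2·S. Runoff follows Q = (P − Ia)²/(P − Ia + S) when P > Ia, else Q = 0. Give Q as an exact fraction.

Q = 104470205/19957652 in ≈ 5.235 in

NRCS table: row crops, contoured, good condition, soil group C → CN(II) = 82
Wet (AMC III): CN(III) = 23·82/(10 + 0.13·82) = 1886/(1033/50) = 94300/1033 ≈ 91.288
Retention S: 1000/CN − 10 with CN=91.288 → S = 900/943 ≈ 0.954 in
Ia = 0.2·(900/943) = 180/943 in ≈ 0.191 in
P − Ia = 6.250 − 0.191 = 22855/3772 ≈ 6.059 in (> 0, runoff occurs)
Q: (22855/3772)² ÷ (26455/3772) = 104470205/19957652 in (≈ 5.235 in)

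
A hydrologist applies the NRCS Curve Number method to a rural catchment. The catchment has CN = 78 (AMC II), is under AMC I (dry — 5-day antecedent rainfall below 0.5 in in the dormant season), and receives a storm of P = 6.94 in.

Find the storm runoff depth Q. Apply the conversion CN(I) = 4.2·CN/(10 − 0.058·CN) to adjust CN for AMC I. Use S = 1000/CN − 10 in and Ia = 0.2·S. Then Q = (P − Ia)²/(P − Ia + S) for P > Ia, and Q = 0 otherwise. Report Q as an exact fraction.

Adjust CN=78 to AMC I: 4.2·78/(10 − 0.058·78) → (1638/5) ÷ (1369/250) = 81900/1369 ≈ 59.825
S = 1000/(81900/1369) − 10 = 5500/819 in ≈ 6.716 in
Initial abstraction Ia = S/5 = (5500/819)/5 = 1100/819 ≈ 1.343 in
Since P=6.940 > Ia=1.343: effective rainfall P−Ia = 229193/40950 in
Runoff Q = (P−Ia)²/(P−Ia+S) = (5.597)²/(5.597+6.716) = 52529431249/20646703350 ≈ 2.544 in

Q = 52529431249/20646703350 in ≈ 2.544 in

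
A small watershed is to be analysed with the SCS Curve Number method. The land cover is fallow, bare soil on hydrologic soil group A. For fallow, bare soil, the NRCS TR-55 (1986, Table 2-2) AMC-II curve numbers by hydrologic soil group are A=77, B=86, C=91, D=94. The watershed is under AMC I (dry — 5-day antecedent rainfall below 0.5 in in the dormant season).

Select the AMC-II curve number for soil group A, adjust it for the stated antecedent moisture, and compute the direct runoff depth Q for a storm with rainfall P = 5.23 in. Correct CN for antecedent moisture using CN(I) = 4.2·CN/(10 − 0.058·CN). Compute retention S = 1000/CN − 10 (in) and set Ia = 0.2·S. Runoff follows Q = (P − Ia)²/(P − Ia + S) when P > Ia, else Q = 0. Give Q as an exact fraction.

NRCS table: fallow, bare soil, soil group A → CN(II) = 77
Adjust CN=77 to AMC I: 4.2·77/(10 − 0.058·77) → (1617/5) ÷ (2767/500) = 161700/2767 ≈ 58.439
Retention S: 1000/CN − 10 with CN=58.439 → S = 11500/1617 ≈ 7.112 in
Ia = 0.2S: 0.2·7.112 = 1.422 in (exactly 2300/1617)
P − Ia = 5.230 − 1.422 = 615691/161700 ≈ 3.808 in (> 0, runoff occurs)
Q = (615691/161700)²/((615691/161700) + 11500/1617) = (379075407481/26146890000)/(1765691/161700) = 379075407481/285512234700 in ≈ 1.328 in

Q = 379075407481/285512234700 in ≈ 1.328 in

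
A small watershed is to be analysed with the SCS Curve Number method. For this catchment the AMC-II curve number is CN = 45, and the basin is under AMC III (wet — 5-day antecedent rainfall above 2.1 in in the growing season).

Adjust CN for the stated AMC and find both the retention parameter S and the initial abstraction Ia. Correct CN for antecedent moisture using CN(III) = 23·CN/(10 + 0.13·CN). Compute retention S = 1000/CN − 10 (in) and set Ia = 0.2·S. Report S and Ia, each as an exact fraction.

S = 1100/207 in ≈ 5.314 in; Ia = 220/207 in ≈ 1.063 in

Adjust CN=45 to AMC III: 23·45/(10 + 0.13·45) → 1035 ÷ (317/20) = 20700/317 ≈ 65.300
Retention S: 1000/CN − 10 with CN=65.300 → S = 1100/207 ≈ 5.314 in
Initial abstraction Ia = S/5 = (1100/207)/5 = 220/207 ≈ 1.063 in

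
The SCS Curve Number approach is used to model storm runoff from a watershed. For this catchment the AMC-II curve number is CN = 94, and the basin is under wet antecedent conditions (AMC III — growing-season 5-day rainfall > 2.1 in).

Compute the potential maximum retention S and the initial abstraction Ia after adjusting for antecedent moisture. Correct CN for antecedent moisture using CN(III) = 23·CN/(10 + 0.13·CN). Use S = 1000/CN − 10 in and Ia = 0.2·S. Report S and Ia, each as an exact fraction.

Adjust CN=94 to AMC III: 23·94/(10 + 0.13·94) → 2162 ÷ (1111/50) = 108100/1111 ≈ 97.300
Retention S: 1000/CN − 10 with CN=97.300 → S = 300/1081 ≈ 0.278 in
Initial abstraction Ia = S/5 = (300/1081)/5 = 60/1081 ≈ 0.056 in

S = 300/1081 in ≈ 0.278 in; Ia = 60/1081 in ≈ 0.056 in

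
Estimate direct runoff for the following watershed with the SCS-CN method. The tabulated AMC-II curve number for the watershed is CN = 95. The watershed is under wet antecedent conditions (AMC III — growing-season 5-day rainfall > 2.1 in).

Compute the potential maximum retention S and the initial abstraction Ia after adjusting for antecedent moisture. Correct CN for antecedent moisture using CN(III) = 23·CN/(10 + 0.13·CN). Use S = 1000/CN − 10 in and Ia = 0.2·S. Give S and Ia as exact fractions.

S = 100/437 in ≈ 0.229 in; Ia = 20/437 in ≈ 0.046 in

Adjust CN=95 to AMC III: 23·95/(10 + 0.13·95) → 2185 ÷ (447/20) = 43700/447 ≈ 97.763
Max retention: S = 1000/(43700/447) − 10 = 100/437 in (≈ 0.229 in)
Ia = 0.2·(100/437) = 20/437 in ≈ 0.046 in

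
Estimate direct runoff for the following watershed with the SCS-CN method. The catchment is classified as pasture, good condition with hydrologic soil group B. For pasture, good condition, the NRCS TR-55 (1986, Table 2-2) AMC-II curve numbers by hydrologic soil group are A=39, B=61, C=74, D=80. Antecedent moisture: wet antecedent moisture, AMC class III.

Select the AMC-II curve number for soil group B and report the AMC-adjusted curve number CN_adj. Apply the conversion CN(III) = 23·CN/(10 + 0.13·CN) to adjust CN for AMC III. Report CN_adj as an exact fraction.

CN_adj = 140300/1793 ≈ 78.249

NRCS table: pasture, good condition, soil group B → CN(II) = 61
Adjust CN=61 to AMC III: 23·61/(10 + 0.13·61) → 1403 ÷ (1793/100) = 140300/1793 ≈ 78.249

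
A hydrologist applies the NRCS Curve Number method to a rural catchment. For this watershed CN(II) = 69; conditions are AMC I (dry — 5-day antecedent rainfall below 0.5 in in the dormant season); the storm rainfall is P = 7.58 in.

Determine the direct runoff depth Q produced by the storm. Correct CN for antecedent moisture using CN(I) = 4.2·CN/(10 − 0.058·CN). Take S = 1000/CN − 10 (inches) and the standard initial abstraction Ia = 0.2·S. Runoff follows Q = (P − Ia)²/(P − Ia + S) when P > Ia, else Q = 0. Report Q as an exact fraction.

CN(I) from CN(II)=69: (4.2·69)/(10 − 0.058·69) = 144900/2999 ≈ 48.316
Max retention: S = 1000/(144900/2999) − 10 = 15500/1449 in (≈ 10.697 in)
Ia = 0.2S: 0.2·10.697 = 2.139 in (exactly 3100/1449)
Since P=7.580 > Ia=2.139: effective rainfall P−Ia = 394171/72450 in
Q = (394171/72450)²/((394171/72450) + 15500/1449) = (155370777241/5249002500)/(1169171/72450) = 155370777241/84706438950 in ≈ 1.834 in

Q = 155370777241/84706438950 in ≈ 1.834 in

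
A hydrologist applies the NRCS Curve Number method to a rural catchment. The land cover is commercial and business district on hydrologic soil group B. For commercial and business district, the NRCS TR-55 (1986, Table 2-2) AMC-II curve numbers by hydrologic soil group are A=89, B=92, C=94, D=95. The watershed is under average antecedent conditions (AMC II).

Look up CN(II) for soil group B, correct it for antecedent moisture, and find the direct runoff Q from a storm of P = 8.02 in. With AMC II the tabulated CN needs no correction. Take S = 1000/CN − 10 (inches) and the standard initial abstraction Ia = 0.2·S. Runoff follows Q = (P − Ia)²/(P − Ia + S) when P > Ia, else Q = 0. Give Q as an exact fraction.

NRCS table: commercial and business district, soil group B → CN(II) = 92
CN(II) = 92; AMC II needs no correction.
S = 1000/92 − 10 = 20/23 in ≈ 0.870 in
Initial abstraction Ia = S/5 = (20/23)/5 = 4/23 ≈ 0.174 in
P − Ia = 8.020 − 0.174 = 9023/1150 ≈ 7.846 in (> 0, runoff occurs)
Q: (9023/1150)² ÷ (10023/1150) = 81414529/11526450 in (≈ 7.063 in)

Q = 81414529/11526450 in ≈ 7.063 in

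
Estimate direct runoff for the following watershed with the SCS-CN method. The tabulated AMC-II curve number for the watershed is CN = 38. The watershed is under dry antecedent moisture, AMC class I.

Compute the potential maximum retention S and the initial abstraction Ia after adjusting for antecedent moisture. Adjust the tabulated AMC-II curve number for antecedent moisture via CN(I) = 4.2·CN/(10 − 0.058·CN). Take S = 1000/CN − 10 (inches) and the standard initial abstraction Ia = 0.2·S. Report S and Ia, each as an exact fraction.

S = 15500/399 in ≈ 38.847 in; Ia = 3100/399 in ≈ 7.769 in

Dry (AMC I): CN(I) = 4.2·38/(10 − 0.058·38) = (798/5)/(1949/250) = 39900/1949 ≈ 20.472
S = 1000/(39900/1949) − 10 = 15500/399 in ≈ 38.847 in
Ia = 0.2S: 0.2·38.847 = 7.769 in (exactly 3100/399)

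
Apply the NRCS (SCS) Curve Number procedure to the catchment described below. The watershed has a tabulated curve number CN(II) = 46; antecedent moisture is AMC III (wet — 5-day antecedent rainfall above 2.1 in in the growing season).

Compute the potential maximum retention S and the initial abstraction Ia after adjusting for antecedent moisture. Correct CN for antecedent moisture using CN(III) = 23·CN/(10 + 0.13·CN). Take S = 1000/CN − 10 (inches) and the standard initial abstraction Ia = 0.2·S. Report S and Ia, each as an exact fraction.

S = 2700/529 in ≈ 5.104 in; Ia = 540/529 in ≈ 1.021 in

Wet (AMC III): CN(III) = 23·46/(10 + 0.13·46) = 1058/(799/50) = 52900/799 ≈ 66.208
Retention S: 1000/CN − 10 with CN=66.208 → S = 2700/529 ≈ 5.104 in
Ia = 0.2S: 0.2·5.104 = 1.021 in (exactly 540/529)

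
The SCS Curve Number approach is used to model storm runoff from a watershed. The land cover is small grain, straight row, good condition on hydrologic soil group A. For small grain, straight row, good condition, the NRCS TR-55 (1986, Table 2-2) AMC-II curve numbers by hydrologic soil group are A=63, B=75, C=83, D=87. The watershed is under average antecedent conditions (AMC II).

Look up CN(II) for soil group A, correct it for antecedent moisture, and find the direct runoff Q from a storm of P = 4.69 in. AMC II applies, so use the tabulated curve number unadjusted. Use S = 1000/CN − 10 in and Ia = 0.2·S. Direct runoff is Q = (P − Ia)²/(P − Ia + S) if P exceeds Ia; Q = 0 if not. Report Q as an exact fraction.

NRCS table: small grain, straight row, good condition, soil group A → CN(II) = 63
AMC II — tabulated CN = 63 applies directly.
Retention S: 1000/CN − 10 with CN=63.000 → S = 370/63 ≈ 5.873 in
Ia = 0.2·(370/63) = 74/63 in ≈ 1.175 in
P − Ia = 4.690 − 1.175 = 22147/6300 ≈ 3.515 in (> 0, runoff occurs)
Q = (22147/6300)²/((22147/6300) + 370/63) = (490489609/39690000)/(59147/6300) = 490489609/372626100 in ≈ 1.316 in

Q = 490489609/372626100 in ≈ 1.316 in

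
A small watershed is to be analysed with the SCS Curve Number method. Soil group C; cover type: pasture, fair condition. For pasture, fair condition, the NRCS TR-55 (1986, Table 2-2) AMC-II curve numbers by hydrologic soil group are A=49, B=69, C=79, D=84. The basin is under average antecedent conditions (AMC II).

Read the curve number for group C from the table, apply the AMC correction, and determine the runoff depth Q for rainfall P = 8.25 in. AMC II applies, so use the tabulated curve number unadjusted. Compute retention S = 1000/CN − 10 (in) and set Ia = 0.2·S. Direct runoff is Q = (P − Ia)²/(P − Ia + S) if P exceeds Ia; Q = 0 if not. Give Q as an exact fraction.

Q = 1982907/345388 in ≈ 5.741 in

NRCS table: pasture, fair condition, soil group C → CN(II) = 79
AMC II — tabulated CN = 79 applies directly.
Max retention: S = 1000/79 − 10 = 210/79 in (≈ 2.658 in)
Initial abstraction Ia = S/5 = (210/79)/5 = 42/79 ≈ 0.532 in
P − Ia = 8.250 − 0.532 = 2439/316 ≈ 7.718 in (> 0, runoff occurs)
Runoff Q = (P−Ia)²/(P−Ia+S) = (7.718)²/(7.718+2.658) = 1982907/345388 ≈ 5.741 in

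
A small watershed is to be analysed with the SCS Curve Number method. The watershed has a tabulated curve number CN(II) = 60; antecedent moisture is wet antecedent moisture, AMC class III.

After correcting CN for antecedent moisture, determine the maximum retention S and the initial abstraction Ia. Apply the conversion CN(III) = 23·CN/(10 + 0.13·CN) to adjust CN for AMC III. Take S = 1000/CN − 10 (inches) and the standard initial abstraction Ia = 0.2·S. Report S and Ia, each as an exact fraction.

S = 200/69 in ≈ 2.899 in; Ia = 40/69 in ≈ 0.580 in

Adjust CN=60 to AMC III: 23·60/(10 + 0.13·60) → 1380 ÷ (89/5) = 6900/89 ≈ 77.528
Max retention: S = 1000/(6900/89) − 10 = 200/69 in (≈ 2.899 in)
Initial abstraction Ia = S/5 = (200/69)/5 = 40/69 ≈ 0.580 in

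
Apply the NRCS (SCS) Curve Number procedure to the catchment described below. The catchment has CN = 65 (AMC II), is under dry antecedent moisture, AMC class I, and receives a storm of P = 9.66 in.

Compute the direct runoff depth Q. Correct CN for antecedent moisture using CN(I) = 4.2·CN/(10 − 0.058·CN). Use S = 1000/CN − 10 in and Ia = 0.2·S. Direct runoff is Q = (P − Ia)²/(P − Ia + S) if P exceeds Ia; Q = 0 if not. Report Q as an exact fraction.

Dry (AMC I): CN(I) = 4.2·65/(10 − 0.058·65) = 273/(623/100) = 3900/89 ≈ 43.820
Max retention: S = 1000/(3900/89) − 10 = 500/39 in (≈ 12.821 in)
Initial abstraction Ia = S/5 = (500/39)/5 = 100/39 ≈ 2.564 in
Since P=9.660 > Ia=2.564: effective rainfall P−Ia = 13837/1950 in
Q = (13837/1950)²/((13837/1950) + 500/39) = (191462569/3802500)/(38837/1950) = 191462569/75732150 in ≈ 2.528 in

Q = 191462569/75732150 in ≈ 2.528 in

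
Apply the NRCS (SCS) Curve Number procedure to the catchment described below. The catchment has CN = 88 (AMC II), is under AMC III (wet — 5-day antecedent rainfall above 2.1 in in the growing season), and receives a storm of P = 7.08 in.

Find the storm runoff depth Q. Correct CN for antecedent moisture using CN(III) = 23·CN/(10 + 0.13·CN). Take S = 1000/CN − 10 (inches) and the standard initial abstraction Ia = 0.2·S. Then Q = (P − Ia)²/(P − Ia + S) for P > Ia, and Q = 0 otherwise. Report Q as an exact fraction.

Q = 215414329/33579425 in ≈ 6.415 in

CN(III) from CN(II)=88: (23·88)/(10 + 0.13·88) = 6325/67 ≈ 94.403
Max retention: S = 1000/(6325/67) − 10 = 150/253 in (≈ 0.593 in)
Ia = 0.2·(150/253) = 30/253 in ≈ 0.119 in
P − Ia = 7.080 − 0.119 = 44031/6325 ≈ 6.961 in (> 0, runoff occurs)
Runoff Q = (P−Ia)²/(P−Ia+S) = (6.961)²/(6.961+0.593) = 215414329/33579425 ≈ 6.415 in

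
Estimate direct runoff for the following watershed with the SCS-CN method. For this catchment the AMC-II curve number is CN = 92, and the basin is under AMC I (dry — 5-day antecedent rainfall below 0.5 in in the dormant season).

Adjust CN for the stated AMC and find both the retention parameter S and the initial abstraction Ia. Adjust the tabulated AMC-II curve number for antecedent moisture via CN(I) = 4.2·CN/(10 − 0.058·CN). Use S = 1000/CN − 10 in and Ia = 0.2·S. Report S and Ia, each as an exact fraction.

S = 1000/483 in ≈ 2.070 in; Ia = 200/483 in ≈ 0.414 in

Adjust CN=92 to AMC I: 4.2·92/(10 − 0.058·92) → (1932/5) ÷ (583/125) = 48300/583 ≈ 82.847
S = 1000/(48300/583) − 10 = 1000/483 in ≈ 2.070 in
Ia = 0.2·(1000/483) = 200/483 in ≈ 0.414 in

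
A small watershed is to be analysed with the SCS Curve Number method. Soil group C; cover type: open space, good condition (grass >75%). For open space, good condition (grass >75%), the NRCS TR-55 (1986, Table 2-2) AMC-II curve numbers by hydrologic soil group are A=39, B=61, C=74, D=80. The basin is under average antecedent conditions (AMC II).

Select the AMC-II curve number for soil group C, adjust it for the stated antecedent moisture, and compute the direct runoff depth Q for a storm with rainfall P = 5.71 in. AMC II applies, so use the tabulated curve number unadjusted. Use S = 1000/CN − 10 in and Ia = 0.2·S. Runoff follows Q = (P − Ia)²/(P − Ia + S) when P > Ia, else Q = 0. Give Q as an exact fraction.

NRCS table: open space, good condition (grass >75%), soil group C → CN(II) = 74
Average conditions: CN = 74 (no AMC adjustment).
Retention S: 1000/CN − 10 with CN=74.000 → S = 130/37 ≈ 3.514 in
Initial abstraction Ia = S/5 = (130/37)/5 = 26/37 ≈ 0.703 in
P − Ia = 5.710 − 0.703 = 18527/3700 ≈ 5.007 in (> 0, runoff occurs)
Q = (18527/3700)²/((18527/3700) + 130/37) = (343249729/13690000)/(31527/3700) = 343249729/116649900 in ≈ 2.943 in

Q = 343249729/116649900 in ≈ 2.943 in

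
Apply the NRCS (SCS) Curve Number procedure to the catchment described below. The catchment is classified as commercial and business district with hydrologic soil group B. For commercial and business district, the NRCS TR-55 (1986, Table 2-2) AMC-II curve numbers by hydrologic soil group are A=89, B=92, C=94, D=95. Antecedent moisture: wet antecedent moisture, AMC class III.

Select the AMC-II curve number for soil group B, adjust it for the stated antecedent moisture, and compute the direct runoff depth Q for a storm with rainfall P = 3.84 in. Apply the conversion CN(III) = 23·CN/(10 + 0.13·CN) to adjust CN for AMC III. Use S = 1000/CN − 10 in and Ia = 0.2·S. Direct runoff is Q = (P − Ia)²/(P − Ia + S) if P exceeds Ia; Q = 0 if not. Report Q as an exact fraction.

Q = 38725729/11320600 in ≈ 3.421 in

NRCS table: commercial and business district, soil group B → CN(II) = 92
CN(III) from CN(II)=92: (23·92)/(10 + 0.13·92) = 52900/549 ≈ 96.357
Retention S: 1000/CN − 10 with CN=96.357 → S = 200/529 ≈ 0.378 in
Initial abstraction Ia = S/5 = (200/529)/5 = 40/529 ≈ 0.076 in
P − Ia = 3.840 − 0.076 = 49784/13225 ≈ 3.764 in (> 0, runoff occurs)
Q = (49784/13225)²/((49784/13225) + 200/529) = (2478446656/174900625)/(54784/13225) = 38725729/11320600 in ≈ 3.421 in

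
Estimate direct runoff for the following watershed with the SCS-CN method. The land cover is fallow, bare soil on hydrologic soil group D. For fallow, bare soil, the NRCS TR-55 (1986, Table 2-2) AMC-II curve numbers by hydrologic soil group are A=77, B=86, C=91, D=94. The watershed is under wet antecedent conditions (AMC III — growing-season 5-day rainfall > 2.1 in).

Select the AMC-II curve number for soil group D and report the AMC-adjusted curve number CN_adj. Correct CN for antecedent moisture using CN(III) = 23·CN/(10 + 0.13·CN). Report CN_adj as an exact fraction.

CN_adj = 108100/1111 ≈ 97.300

NRCS table: fallow, bare soil, soil group D → CN(II) = 94
Wet (AMC III): CN(III) = 23·94/(10 + 0.13·94) = 2162/(1111/50) = 108100/1111 ≈ 97.300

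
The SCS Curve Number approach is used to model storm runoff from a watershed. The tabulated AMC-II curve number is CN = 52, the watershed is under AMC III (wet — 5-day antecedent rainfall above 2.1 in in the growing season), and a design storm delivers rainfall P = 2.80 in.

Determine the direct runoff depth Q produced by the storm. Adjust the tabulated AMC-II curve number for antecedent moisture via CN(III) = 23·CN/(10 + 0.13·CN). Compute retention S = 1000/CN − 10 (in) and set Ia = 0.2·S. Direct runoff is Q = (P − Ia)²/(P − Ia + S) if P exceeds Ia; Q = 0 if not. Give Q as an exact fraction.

CN(III) from CN(II)=52: (23·52)/(10 + 0.13·52) = 29900/419 ≈ 71.360
S = 1000/(29900/419) − 10 = 1200/299 in ≈ 4.013 in
Ia = 0.2·(1200/299) = 240/299 in ≈ 0.803 in
Since P=2.800 > Ia=0.803: effective rainfall P−Ia = 2986/1495 in
Runoff Q = (P−Ia)²/(P−Ia+S) = (1.997)²/(1.997+4.013) = 4458098/6717035 ≈ 0.664 in

Q = 4458098/6717035 in ≈ 0.664 in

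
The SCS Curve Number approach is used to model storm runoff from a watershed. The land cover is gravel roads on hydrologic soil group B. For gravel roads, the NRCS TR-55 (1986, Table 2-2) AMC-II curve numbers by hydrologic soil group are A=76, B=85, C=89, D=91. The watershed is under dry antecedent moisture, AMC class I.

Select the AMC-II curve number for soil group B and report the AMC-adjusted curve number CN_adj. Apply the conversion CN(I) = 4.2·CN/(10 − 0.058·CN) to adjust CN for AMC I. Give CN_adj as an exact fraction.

NRCS table: gravel roads, soil group B → CN(II) = 85
Adjust CN=85 to AMC I: 4.2·85/(10 − 0.058·85) → 357 ÷ (507/100) = 11900/169 ≈ 70.414

CN_adj = 11900/169 ≈ 70.414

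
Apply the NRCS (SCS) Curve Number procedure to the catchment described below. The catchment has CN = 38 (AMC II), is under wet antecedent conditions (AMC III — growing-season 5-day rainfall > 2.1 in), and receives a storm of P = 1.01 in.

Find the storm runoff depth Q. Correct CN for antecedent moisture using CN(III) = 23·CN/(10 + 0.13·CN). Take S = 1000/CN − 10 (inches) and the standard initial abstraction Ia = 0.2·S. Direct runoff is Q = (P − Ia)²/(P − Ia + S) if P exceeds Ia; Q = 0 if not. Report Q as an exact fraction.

Q = 0 in ≈ 0.000 in

Adjust CN=38 to AMC III: 23·38/(10 + 0.13·38) → 874 ÷ (747/50) = 43700/747 ≈ 58.501
Retention S: 1000/CN − 10 with CN=58.501 → S = 3100/437 ≈ 7.094 in
Initial abstraction Ia = S/5 = (3100/437)/5 = 620/437 ≈ 1.419 in
P = 1.010 ≤ Ia = 1.419 in: entire storm abstracted, Q = 0.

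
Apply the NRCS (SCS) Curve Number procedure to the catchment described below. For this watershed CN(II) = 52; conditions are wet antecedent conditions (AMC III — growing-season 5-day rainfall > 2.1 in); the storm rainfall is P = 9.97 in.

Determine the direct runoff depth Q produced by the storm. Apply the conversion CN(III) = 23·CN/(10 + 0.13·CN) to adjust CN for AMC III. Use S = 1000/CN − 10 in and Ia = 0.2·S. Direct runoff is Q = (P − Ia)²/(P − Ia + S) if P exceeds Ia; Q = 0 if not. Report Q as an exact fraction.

Q = 75132454609/11783679700 in ≈ 6.376 in

CN(III) from CN(II)=52: (23·52)/(10 + 0.13·52) = 29900/419 ≈ 71.360
Max retention: S = 1000/(29900/419) − 10 = 1200/299 in (≈ 4.013 in)
Ia = 0.2S: 0.2·4.013 = 0.803 in (exactly 240/299)
Since P=9.970 > Ia=0.803: effective rainfall P−Ia = 274103/29900 in
Q: (274103/29900)² ÷ (394103/29900) = 75132454609/11783679700 in (≈ 6.376 in)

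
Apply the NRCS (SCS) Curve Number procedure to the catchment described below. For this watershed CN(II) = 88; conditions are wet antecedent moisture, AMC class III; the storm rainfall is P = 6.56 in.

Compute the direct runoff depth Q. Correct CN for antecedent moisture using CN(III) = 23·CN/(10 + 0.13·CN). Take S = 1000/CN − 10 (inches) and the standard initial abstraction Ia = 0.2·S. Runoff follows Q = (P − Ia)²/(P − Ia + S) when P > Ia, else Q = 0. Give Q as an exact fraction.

Q = 414977641/70352975 in ≈ 5.899 in

Wet (AMC III): CN(III) = 23·88/(10 + 0.13·88) = 2024/(536/25) = 6325/67 ≈ 94.403
Max retention: S = 1000/(6325/67) − 10 = 150/253 in (≈ 0.593 in)
Initial abstraction Ia = S/5 = (150/253)/5 = 30/253 ≈ 0.119 in
Excess rainfall: 6.560 − 0.119 = 6.441 in; P > Ia so Q > 0
Q = (40742/6325)²/((40742/6325) + 150/253) = (1659910564/40005625)/(44492/6325) = 414977641/70352975 in ≈ 5.899 in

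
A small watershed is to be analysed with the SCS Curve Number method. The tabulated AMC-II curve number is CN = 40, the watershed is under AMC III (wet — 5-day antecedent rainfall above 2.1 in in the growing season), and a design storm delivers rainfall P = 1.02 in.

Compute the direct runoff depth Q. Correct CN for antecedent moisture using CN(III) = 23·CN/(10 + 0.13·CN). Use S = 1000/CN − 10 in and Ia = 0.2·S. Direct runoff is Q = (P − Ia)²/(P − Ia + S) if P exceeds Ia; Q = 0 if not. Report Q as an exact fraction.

Wet (AMC III): CN(III) = 23·40/(10 + 0.13·40) = 920/(76/5) = 1150/19 ≈ 60.526
Retention S: 1000/CN − 10 with CN=60.526 → S = 150/23 ≈ 6.522 in
Ia = 0.2S: 0.2·6.522 = 1.304 in (exactly 30/23)
P = 1.020 ≤ Ia = 1.304 in: entire storm abstracted, Q = 0.

Q = 0 in ≈ 0.000 in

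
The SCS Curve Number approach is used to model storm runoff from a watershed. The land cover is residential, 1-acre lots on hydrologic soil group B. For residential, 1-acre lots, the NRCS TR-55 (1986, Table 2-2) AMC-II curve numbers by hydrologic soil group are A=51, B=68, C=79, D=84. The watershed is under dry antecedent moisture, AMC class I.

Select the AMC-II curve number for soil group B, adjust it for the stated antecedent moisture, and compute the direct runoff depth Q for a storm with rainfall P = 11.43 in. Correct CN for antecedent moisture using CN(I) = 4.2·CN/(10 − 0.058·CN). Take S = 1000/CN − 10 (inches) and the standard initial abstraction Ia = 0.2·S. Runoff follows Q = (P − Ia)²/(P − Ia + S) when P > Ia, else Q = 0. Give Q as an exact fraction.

Q = 107617458601/25991420700 in ≈ 4.140 in

NRCS table: residential, 1-acre lots, soil group B → CN(II) = 68
CN(I) from CN(II)=68: (4.2·68)/(10 − 0.058·68) = 35700/757 ≈ 47.160
Max retention: S = 1000/(35700/757) − 10 = 4000/357 in (≈ 11.204 in)
Initial abstraction Ia = S/5 = (4000/357)/5 = 800/357 ≈ 2.241 in
Excess rainfall: 11.430 − 2.241 = 9.189 in; P > Ia so Q > 0
Q = (328051/35700)²/((328051/35700) + 4000/357) = (107617458601/1274490000)/(728051/35700) = 107617458601/25991420700 in ≈ 4.140 in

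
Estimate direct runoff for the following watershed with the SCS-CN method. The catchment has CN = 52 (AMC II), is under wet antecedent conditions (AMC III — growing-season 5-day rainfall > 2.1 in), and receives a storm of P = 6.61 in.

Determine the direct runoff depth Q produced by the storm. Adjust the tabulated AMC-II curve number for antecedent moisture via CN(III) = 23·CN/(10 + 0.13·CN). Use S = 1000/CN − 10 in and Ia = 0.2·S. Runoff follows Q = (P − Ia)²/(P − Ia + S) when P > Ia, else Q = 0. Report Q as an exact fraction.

Wet (AMC III): CN(III) = 23·52/(10 + 0.13·52) = 1196/(419/25) = 29900/419 ≈ 71.360
Max retention: S = 1000/(29900/419) − 10 = 1200/299 in (≈ 4.013 in)
Initial abstraction Ia = S/5 = (1200/299)/5 = 240/299 ≈ 0.803 in
Since P=6.610 > Ia=0.803: effective rainfall P−Ia = 173639/29900 in
Q = (173639/29900)²/((173639/29900) + 1200/299) = (30150502321/894010000)/(293639/29900) = 30150502321/8779806100 in ≈ 3.434 in

Q = 30150502321/8779806100 in ≈ 3.434 in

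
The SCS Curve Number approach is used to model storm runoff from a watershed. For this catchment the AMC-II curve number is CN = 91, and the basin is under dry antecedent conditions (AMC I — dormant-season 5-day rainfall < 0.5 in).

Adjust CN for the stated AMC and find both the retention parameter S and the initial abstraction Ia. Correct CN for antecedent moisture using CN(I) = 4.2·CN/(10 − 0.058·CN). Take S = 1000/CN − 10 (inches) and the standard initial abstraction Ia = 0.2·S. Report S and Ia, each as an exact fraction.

S = 1500/637 in ≈ 2.355 in; Ia = 300/637 in ≈ 0.471 in

Dry (AMC I): CN(I) = 4.2·91/(10 − 0.058·91) = (1911/5)/(2361/500) = 63700/787 ≈ 80.940
Retention S: 1000/CN − 10 with CN=80.940 → S = 1500/637 ≈ 2.355 in
Initial abstraction Ia = S/5 = (1500/637)/5 = 300/637 ≈ 0.471 in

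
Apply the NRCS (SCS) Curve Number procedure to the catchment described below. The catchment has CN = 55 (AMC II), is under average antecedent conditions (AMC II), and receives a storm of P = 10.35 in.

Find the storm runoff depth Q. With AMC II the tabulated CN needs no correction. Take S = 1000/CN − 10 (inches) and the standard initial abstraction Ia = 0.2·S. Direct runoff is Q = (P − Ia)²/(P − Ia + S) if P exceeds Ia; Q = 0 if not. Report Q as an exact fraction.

Q = 408321/90860 in ≈ 4.494 in

Average conditions: CN = 55 (no AMC adjustment).
Max retention: S = 1000/55 − 10 = 90/11 in (≈ 8.182 in)
Ia = 0.2S: 0.2·8.182 = 1.636 in (exactly 18/11)
Since P=10.350 > Ia=1.636: effective rainfall P−Ia = 1917/220 in
Runoff Q = (P−Ia)²/(P−Ia+S) = (8.714)²/(8.714+8.182) = 408321/90860 ≈ 4.494 in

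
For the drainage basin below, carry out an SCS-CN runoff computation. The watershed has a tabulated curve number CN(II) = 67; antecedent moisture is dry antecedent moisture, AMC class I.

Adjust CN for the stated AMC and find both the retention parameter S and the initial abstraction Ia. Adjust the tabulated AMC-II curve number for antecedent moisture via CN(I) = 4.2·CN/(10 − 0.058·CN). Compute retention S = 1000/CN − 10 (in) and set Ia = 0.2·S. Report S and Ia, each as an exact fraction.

Dry (AMC I): CN(I) = 4.2·67/(10 − 0.058·67) = (1407/5)/(3057/500) = 46900/1019 ≈ 46.026
S = 1000/(46900/1019) − 10 = 5500/469 in ≈ 11.727 in
Initial abstraction Ia = S/5 = (5500/469)/5 = 1100/469 ≈ 2.345 in

S = 5500/469 in ≈ 11.727 in; Ia = 1100/469 in ≈ 2.345 in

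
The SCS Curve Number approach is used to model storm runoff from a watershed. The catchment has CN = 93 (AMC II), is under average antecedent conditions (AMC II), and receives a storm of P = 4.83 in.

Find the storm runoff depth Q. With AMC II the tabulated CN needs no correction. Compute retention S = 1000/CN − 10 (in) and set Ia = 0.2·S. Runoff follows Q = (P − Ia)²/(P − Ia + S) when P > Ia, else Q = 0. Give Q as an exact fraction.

AMC II — tabulated CN = 93 applies directly.
S = 1000/93 − 10 = 70/93 in ≈ 0.753 in
Ia = 0.2·(70/93) = 14/93 in ≈ 0.151 in
P − Ia = 4.830 − 0.151 = 43519/9300 ≈ 4.679 in (> 0, runoff occurs)
Runoff Q = (P−Ia)²/(P−Ia+S) = (4.679)²/(4.679+0.753) = 38651089/9588300 ≈ 4.031 in

Q = 38651089/9588300 in ≈ 4.031 in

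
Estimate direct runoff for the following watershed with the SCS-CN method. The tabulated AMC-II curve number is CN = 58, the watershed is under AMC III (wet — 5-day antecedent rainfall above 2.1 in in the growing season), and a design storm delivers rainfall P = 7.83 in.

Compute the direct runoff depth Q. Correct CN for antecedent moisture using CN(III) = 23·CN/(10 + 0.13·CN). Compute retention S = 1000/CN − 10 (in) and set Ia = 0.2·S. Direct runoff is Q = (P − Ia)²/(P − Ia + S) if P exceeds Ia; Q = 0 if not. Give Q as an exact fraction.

Wet (AMC III): CN(III) = 23·58/(10 + 0.13·58) = 1334/(877/50) = 66700/877 ≈ 76.055
S = 1000/(66700/877) − 10 = 2100/667 in ≈ 3.148 in
Initial abstraction Ia = S/5 = (2100/667)/5 = 420/667 ≈ 0.630 in
P − Ia = 7.830 − 0.630 = 480261/66700 ≈ 7.200 in (> 0, runoff occurs)
Q: (480261/66700)² ÷ (690261/66700) = 76883542707/15346802900 in (≈ 5.010 in)

Q = 76883542707/15346802900 in ≈ 5.010 in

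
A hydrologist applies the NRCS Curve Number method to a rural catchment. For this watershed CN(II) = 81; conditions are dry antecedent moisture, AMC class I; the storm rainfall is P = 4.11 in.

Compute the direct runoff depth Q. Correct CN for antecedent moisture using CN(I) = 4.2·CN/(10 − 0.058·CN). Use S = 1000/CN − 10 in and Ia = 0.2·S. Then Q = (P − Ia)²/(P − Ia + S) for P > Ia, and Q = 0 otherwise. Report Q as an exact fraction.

Adjust CN=81 to AMC I: 4.2·81/(10 − 0.058·81) → (1701/5) ÷ (2651/500) = 170100/2651 ≈ 64.164
S = 1000/(170100/2651) − 10 = 9500/1701 in ≈ 5.585 in
Ia = 0.2·(9500/1701) = 1900/1701 in ≈ 1.117 in
Since P=4.110 > Ia=1.117: effective rainfall P−Ia = 509111/170100 in
Q = (509111/170100)²/((509111/170100) + 9500/1701) = (259194010321/28934010000)/(1459111/170100) = 259194010321/248194781100 in ≈ 1.044 in

Q = 259194010321/248194781100 in ≈ 1.044 in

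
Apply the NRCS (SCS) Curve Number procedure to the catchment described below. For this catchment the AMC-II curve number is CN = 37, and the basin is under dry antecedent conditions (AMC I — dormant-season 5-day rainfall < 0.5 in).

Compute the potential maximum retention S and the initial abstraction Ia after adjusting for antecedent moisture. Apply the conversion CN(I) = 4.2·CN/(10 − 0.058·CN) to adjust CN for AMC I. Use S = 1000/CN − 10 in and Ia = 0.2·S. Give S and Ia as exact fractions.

Adjust CN=37 to AMC I: 4.2·37/(10 − 0.058·37) → (777/5) ÷ (3927/500) = 3700/187 ≈ 19.786
S = 1000/(3700/187) − 10 = 1500/37 in ≈ 40.541 in
Ia = 0.2·(1500/37) = 300/37 in ≈ 8.108 in

S = 1500/37 in ≈ 40.541 in; Ia = 300/37 in ≈ 8.108 in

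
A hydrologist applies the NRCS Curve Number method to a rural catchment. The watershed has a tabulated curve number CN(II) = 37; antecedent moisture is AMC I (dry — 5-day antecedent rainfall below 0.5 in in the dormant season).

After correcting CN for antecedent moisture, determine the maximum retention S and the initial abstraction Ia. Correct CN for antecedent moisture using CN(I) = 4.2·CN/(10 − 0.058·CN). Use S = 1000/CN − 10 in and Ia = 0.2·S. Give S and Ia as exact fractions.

S = 1500/37 in ≈ 40.541 in; Ia = 300/37 in ≈ 8.108 in

CN(I) from CN(II)=37: (4.2·37)/(10 − 0.058·37) = 3700/187 ≈ 19.786
S = 1000/(3700/187) − 10 = 1500/37 in ≈ 40.541 in
Ia = 0.2·(1500/37) = 300/37 in ≈ 8.108 in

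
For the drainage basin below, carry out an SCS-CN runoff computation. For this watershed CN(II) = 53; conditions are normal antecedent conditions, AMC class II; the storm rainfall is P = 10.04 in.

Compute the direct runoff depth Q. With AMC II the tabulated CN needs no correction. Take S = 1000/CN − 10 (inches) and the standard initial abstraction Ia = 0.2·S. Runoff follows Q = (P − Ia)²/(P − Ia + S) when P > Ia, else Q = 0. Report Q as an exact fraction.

AMC II — tabulated CN = 53 applies directly.
Retention S: 1000/CN − 10 with CN=53.000 → S = 470/53 ≈ 8.868 in
Ia = 0.2S: 0.2·8.868 = 1.774 in (exactly 94/53)
Since P=10.040 > Ia=1.774: effective rainfall P−Ia = 10953/1325 in
Q: (10953/1325)² ÷ (22703/1325) = 119968209/30081475 in (≈ 3.988 in)

Q = 119968209/30081475 in ≈ 3.988 in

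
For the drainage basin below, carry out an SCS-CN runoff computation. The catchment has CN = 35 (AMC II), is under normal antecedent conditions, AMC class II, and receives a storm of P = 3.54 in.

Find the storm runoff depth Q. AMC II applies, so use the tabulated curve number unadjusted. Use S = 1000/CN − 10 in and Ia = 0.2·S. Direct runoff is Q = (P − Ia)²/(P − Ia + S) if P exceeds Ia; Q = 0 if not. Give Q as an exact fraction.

AMC II — tabulated CN = 35 applies directly.
S = 1000/35 − 10 = 130/7 in ≈ 18.571 in
Ia = 0.2·(130/7) = 26/7 in ≈ 3.714 in
P = 3.540 ≤ Ia = 3.714 in: entire storm abstracted, Q = 0.

Q = 0 in ≈ 0.000 in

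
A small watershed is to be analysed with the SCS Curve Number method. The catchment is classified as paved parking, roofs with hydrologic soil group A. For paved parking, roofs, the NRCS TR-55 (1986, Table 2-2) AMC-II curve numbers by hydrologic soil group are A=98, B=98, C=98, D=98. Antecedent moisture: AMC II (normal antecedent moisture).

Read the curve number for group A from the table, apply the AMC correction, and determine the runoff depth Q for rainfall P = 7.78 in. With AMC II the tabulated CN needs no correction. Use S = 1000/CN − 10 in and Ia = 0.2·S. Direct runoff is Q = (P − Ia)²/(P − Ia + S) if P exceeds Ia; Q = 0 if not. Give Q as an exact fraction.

Q = 359519521/47679450 in ≈ 7.540 in

NRCS table: paved parking, roofs, soil group A → CN(II) = 98
CN(II) = 98; AMC II needs no correction.
Max retention: S = 1000/98 − 10 = 10/49 in (≈ 0.204 in)
Initial abstraction Ia = S/5 = (10/49)/5 = 2/49 ≈ 0.041 in
P − Ia = 7.780 − 0.041 = 18961/2450 ≈ 7.739 in (> 0, runoff occurs)
Runoff Q = (P−Ia)²/(P−Ia+S) = (7.739)²/(7.739+0.204) = 359519521/47679450 ≈ 7.540 in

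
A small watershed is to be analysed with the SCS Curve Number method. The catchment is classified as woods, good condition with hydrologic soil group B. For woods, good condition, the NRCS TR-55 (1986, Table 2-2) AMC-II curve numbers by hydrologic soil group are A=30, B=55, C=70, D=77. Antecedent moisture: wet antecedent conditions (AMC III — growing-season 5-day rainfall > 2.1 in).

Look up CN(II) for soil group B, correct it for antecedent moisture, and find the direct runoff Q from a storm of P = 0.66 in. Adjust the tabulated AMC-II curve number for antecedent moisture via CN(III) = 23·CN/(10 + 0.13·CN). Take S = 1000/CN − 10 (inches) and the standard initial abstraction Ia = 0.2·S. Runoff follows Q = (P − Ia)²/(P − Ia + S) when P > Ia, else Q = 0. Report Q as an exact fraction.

NRCS table: woods, good condition, soil group B → CN(II) = 55
Wet (AMC III): CN(III) = 23·55/(10 + 0.13·55) = 1265/(343/20) = 25300/343 ≈ 73.761
S = 1000/(25300/343) − 10 = 900/253 in ≈ 3.557 in
Ia = 0.2·(900/253) = 180/253 in ≈ 0.711 in
P = 0.660 ≤ Ia = 0.711 in: entire storm abstracted, Q = 0.

Q = 0 in ≈ 0.000 in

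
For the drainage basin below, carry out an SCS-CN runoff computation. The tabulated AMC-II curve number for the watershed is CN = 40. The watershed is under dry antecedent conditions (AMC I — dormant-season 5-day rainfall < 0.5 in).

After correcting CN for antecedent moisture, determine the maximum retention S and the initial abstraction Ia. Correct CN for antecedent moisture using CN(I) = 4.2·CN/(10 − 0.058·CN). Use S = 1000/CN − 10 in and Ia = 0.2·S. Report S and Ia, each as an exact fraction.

CN(I) from CN(II)=40: (4.2·40)/(10 − 0.058·40) = 175/8 ≈ 21.875
S = 1000/(175/8) − 10 = 250/7 in ≈ 35.714 in
Initial abstraction Ia = S/5 = (250/7)/5 = 50/7 ≈ 7.143 in

S = 250/7 in ≈ 35.714 in; Ia = 50/7 in ≈ 7.143 in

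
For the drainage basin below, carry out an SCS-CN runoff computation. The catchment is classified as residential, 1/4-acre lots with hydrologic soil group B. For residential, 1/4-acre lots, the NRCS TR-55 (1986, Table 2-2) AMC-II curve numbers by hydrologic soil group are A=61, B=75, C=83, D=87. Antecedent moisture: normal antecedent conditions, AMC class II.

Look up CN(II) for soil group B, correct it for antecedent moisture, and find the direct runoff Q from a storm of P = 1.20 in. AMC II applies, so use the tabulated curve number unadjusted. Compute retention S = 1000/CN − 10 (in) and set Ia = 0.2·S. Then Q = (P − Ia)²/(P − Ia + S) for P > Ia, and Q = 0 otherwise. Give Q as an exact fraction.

Q = 32/435 in ≈ 0.074 in

NRCS table: residential, 1/4-acre lots, soil group B → CN(II) = 75
Average conditions: CN = 75 (no AMC adjustment).
S = 1000/75 − 10 = 10/3 in ≈ 3.333 in
Initial abstraction Ia = S/5 = (10/3)/5 = 2/3 ≈ 0.667 in
Since P=1.200 > Ia=0.667: effective rainfall P−Ia = 8/15 in
Q: (8/15)² ÷ (58/15) = 32/435 in (≈ 0.074 in)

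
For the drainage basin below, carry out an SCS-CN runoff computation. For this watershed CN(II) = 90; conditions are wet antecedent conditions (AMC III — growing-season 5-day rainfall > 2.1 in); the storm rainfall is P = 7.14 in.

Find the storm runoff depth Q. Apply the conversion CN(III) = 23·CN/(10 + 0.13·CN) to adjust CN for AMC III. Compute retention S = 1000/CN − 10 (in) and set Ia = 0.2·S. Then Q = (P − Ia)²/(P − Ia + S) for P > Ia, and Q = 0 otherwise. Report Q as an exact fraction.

Q = 5314264201/806254650 in ≈ 6.591 in

Adjust CN=90 to AMC III: 23·90/(10 + 0.13·90) → 2070 ÷ (217/10) = 20700/217 ≈ 95.392
S = 1000/(20700/217) − 10 = 100/207 in ≈ 0.483 in
Ia = 0.2S: 0.2·0.483 = 0.097 in (exactly 20/207)
Excess rainfall: 7.140 − 0.097 = 7.043 in; P > Ia so Q > 0
Q = (72899/10350)²/((72899/10350) + 100/207) = (5314264201/107122500)/(77899/10350) = 5314264201/806254650 in ≈ 6.591 in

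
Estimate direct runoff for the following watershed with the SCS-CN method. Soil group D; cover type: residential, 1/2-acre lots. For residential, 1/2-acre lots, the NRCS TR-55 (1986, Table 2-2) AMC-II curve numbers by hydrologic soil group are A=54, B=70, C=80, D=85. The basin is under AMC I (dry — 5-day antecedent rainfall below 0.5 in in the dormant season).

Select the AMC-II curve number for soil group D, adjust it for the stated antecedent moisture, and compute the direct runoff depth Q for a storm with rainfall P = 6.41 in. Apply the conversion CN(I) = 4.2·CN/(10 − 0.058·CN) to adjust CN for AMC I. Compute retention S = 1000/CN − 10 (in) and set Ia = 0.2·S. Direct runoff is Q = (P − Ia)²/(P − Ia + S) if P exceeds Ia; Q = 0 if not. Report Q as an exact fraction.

NRCS table: residential, 1/2-acre lots, soil group D → CN(II) = 85
CN(I) from CN(II)=85: (4.2·85)/(10 − 0.058·85) = 11900/169 ≈ 70.414
Retention S: 1000/CN − 10 with CN=70.414 → S = 500/119 ≈ 4.202 in
Ia = 0.2S: 0.2·4.202 = 0.840 in (exactly 100/119)
Since P=6.410 > Ia=0.840: effective rainfall P−Ia = 66279/11900 in
Q = (66279/11900)²/((66279/11900) + 500/119) = (4392905841/141610000)/(116279/11900) = 4392905841/1383720100 in ≈ 3.175 in

Q = 4392905841/1383720100 in ≈ 3.175 in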